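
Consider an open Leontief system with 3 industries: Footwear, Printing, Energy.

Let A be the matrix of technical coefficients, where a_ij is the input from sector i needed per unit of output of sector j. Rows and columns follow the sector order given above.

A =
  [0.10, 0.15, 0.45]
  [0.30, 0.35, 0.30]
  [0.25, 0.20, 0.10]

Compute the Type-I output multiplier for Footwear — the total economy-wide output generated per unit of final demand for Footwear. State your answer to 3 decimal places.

I − A =
  [   0.90    -0.15    -0.45]
  [  -0.30     0.65    -0.30]
  [  -0.25    -0.20     0.90]
Cofactors of I−A, C_ij = (−1)^(i+j)·(minor ij) (rows/columns in the sector order above):
  C_11 = (0.65)(0.90) − (-0.30)(-0.20) = 0.5250
  C_12 = −[(-0.30)(0.90) − (-0.30)(-0.25)] = 0.3450
  C_13 = (-0.30)(-0.20) − (0.65)(-0.25) = 0.2225
  C_21 = −[(-0.15)(0.90) − (-0.45)(-0.20)] = 0.2250
  C_22 = (0.90)(0.90) − (-0.45)(-0.25) = 0.6975
  C_23 = −[(0.90)(-0.20) − (-0.15)(-0.25)] = 0.2175
  C_31 = (-0.15)(-0.30) − (-0.45)(0.65) = 0.3375
  C_32 = −[(0.90)(-0.30) − (-0.45)(-0.30)] = 0.4050
  C_33 = (0.90)(0.65) − (-0.15)(-0.30) = 0.5400
det(I−A) = Σ_j (I−A)_1j·C_1j = (0.90)(0.5250) + (-0.15)(0.3450) + (-0.45)(0.2225) = 0.320625
adj(I−A) = Cᵀ =
  [ 0.5250   0.2250   0.3375]
  [ 0.3450   0.6975   0.4050]
  [ 0.2225   0.2175   0.5400]
(I − A)⁻¹ = adj(I−A) / det(I−A) ≈
  [   1.6374     0.7018     1.0526]
  [   1.0760     2.1754     1.2632]
  [   0.6940     0.6784     1.6842]
The output multiplier for sector j is the column-j sum of the Leontief inverse (I − A)⁻¹ = adj(I−A) / det(I−A).
Column F of adj(I−A): (0.5250, 0.3450, 0.2225); det(I−A) = 0.320625.
m_F = (0.5250 + 0.3450 + 0.2225) / 0.320625 = 1.0925 / 0.320625 ≈ 3.407.

m_F = 3.407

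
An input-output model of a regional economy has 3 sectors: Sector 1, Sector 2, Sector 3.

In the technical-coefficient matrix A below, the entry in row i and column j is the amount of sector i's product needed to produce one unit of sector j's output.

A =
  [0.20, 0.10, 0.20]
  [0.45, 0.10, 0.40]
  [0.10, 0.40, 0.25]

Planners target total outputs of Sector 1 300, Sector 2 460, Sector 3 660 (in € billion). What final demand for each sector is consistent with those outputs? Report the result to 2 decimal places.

d_1 = 62.00, d_2 = 15.00, d_3 = 281.00

I − A =
  [   0.80    -0.10    -0.20]
  [  -0.45     0.90    -0.40]
  [  -0.10    -0.40     0.75]
d = (I − A) x:
  d_1 = (+0.80)·300 + (-0.10)·460 + (-0.20)·660 = 62.00
  d_2 = (-0.45)·300 + (+0.90)·460 + (-0.40)·660 = 15.00
  d_3 = (-0.10)·300 + (-0.40)·460 + (+0.75)·660 = 281.00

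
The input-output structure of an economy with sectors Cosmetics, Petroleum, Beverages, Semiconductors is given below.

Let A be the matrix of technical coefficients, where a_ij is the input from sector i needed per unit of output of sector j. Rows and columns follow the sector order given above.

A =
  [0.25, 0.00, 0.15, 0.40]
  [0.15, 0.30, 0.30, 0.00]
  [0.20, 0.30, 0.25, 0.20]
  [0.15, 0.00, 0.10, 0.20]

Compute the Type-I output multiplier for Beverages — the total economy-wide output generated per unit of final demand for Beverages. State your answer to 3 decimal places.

I − A =
  [   0.75     0.00    -0.15    -0.40]
  [  -0.15     0.70    -0.30     0.00]
  [  -0.20    -0.30     0.75    -0.20]
  [  -0.15     0.00    -0.10     0.80]
Compute the cofactors C_ij = (−1)^(i+j)·(3×3 minor ij) of I−A; the adjugate is their transpose:
adj(I−A) = Cᵀ =
  [ 0.33400   0.04800   0.11200   0.19500]
  [ 0.14400   0.35350   0.18600   0.11850]
  [ 0.16900   0.16200   0.37800   0.17900]
  [ 0.08375   0.02925   0.06825   0.29850]
det(I−A) = Σ_j (I−A)_1j·C_1j = (0.75)(0.33400) + (0.00)(0.14400) + (-0.15)(0.16900) + (-0.40)(0.08375) = 0.19165
(I − A)⁻¹ = adj(I−A) / det(I−A) ≈
  [   1.7428     0.2505     0.5844     1.0175]
  [   0.7514     1.8445     0.9705     0.6183]
  [   0.8818     0.8453     1.9723     0.9340]
  [   0.4370     0.1526     0.3561     1.5575]
The output multiplier for sector j is the column-j sum of the Leontief inverse (I − A)⁻¹ = adj(I−A) / det(I−A).
Column 3 of adj(I−A): (0.11200, 0.18600, 0.37800, 0.06825); det(I−A) = 0.19165.
m_3 = (0.11200 + 0.18600 + 0.37800 + 0.06825) / 0.19165 = 0.74425 / 0.19165 ≈ 3.883.

m_3 = 3.883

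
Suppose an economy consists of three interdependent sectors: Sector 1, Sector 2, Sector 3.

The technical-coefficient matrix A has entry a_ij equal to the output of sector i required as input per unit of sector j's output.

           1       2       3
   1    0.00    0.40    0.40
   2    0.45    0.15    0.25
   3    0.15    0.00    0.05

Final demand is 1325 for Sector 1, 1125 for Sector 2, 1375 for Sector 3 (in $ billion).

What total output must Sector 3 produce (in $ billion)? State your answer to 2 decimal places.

I − A =
  [   1.00    -0.40    -0.40]
  [  -0.45     0.85    -0.25]
  [  -0.15     0.00     0.95]
Cofactors of I−A, C_ij = (−1)^(i+j)·(minor ij) (rows/columns in the sector order above):
  C_11 = (0.85)(0.95) − (-0.25)(0.00) = 0.8075
  C_12 = −[(-0.45)(0.95) − (-0.25)(-0.15)] = 0.4650
  C_13 = (-0.45)(0.00) − (0.85)(-0.15) = 0.1275
  C_21 = −[(-0.40)(0.95) − (-0.40)(0.00)] = 0.3800
  C_22 = (1.00)(0.95) − (-0.40)(-0.15) = 0.8900
  C_23 = −[(1.00)(0.00) − (-0.40)(-0.15)] = 0.0600
  C_31 = (-0.40)(-0.25) − (-0.40)(0.85) = 0.4400
  C_32 = −[(1.00)(-0.25) − (-0.40)(-0.45)] = 0.4300
  C_33 = (1.00)(0.85) − (-0.40)(-0.45) = 0.6700
det(I−A) = Σ_j (I−A)_1j·C_1j = (1.00)(0.8075) + (-0.40)(0.4650) + (-0.40)(0.1275) = 0.5705
adj(I−A) = Cᵀ =
  [ 0.8075   0.3800   0.4400]
  [ 0.4650   0.8900   0.4300]
  [ 0.1275   0.0600   0.6700]
(I − A)⁻¹ = adj(I−A) / det(I−A) ≈
  [   1.4154     0.6661     0.7713]
  [   0.8151     1.5600     0.7537]
  [   0.2235     0.1052     1.1744]
x = (I − A)⁻¹ d = adj(I−A)·d / det(I−A), with det(I−A) = 0.5705:
  x_1 = (0.8075·1325 + 0.3800·1125 + 0.4400·1375) / 0.5705 = 2102.4375 / 0.5705 ≈ 3685.25
  x_2 = (0.4650·1325 + 0.8900·1125 + 0.4300·1375) / 0.5705 = 2208.625 / 0.5705 ≈ 3871.38
  x_3 = (0.1275·1325 + 0.0600·1125 + 0.6700·1375) / 0.5705 = 1157.6875 / 0.5705 ≈ 2029.25

x_3 = 2029.25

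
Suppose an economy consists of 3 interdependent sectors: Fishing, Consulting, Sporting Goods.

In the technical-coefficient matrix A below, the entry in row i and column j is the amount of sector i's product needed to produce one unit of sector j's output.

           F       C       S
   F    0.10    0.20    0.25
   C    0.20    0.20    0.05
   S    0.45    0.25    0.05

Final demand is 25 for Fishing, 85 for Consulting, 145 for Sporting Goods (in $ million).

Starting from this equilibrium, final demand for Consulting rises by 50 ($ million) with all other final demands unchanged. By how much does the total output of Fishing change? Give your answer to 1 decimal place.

Δx_F = 23.9

I − A =
  [   0.90    -0.20    -0.25]
  [  -0.20     0.80    -0.05]
  [  -0.45    -0.25     0.95]
Cofactors of I−A, C_ij = (−1)^(i+j)·(minor ij) (rows/columns in the sector order above):
  C_11 = (0.80)(0.95) − (-0.05)(-0.25) = 0.7475
  C_12 = −[(-0.20)(0.95) − (-0.05)(-0.45)] = 0.2125
  C_13 = (-0.20)(-0.25) − (0.80)(-0.45) = 0.4100
  C_21 = −[(-0.20)(0.95) − (-0.25)(-0.25)] = 0.2525
  C_22 = (0.90)(0.95) − (-0.25)(-0.45) = 0.7425
  C_23 = −[(0.90)(-0.25) − (-0.20)(-0.45)] = 0.3150
  C_31 = (-0.20)(-0.05) − (-0.25)(0.80) = 0.2100
  C_32 = −[(0.90)(-0.05) − (-0.25)(-0.20)] = 0.0950
  C_33 = (0.90)(0.80) − (-0.20)(-0.20) = 0.6800
det(I−A) = Σ_j (I−A)_1j·C_1j = (0.90)(0.7475) + (-0.20)(0.2125) + (-0.25)(0.4100) = 0.52775
adj(I−A) = Cᵀ =
  [ 0.7475   0.2525   0.2100]
  [ 0.2125   0.7425   0.0950]
  [ 0.4100   0.3150   0.6800]
(I − A)⁻¹ = adj(I−A) / det(I−A) ≈
  [   1.4164     0.4784     0.3979]
  [   0.4027     1.4069     0.1800]
  [   0.7769     0.5969     1.2885]
Δx = (I − A)⁻¹ Δd with Δd having +50 in the Consulting component and 0 elsewhere.
So Δx_F = L_FC · (+50), where L_FC = adj(I−A)_FC / det(I−A) = 0.2525 / 0.52775.
Δx_F = 0.2525 × (+50) / 0.52775 = 12.625 / 0.52775 ≈ 23.9.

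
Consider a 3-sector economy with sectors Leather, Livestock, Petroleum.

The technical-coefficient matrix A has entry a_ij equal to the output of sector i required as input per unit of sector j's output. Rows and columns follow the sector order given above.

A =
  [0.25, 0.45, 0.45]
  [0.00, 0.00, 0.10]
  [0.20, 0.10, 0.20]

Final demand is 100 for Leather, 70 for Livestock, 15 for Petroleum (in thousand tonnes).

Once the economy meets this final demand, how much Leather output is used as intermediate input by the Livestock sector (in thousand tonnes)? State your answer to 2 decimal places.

z_12 = 35.40

I − A =
  [   0.75    -0.45    -0.45]
  [   0.00     1.00    -0.10]
  [  -0.20    -0.10     0.80]
Cofactors of I−A, C_ij = (−1)^(i+j)·(minor ij) (rows/columns in the sector order above):
  C_11 = (1.00)(0.80) − (-0.10)(-0.10) = 0.7900
  C_12 = −[(0.00)(0.80) − (-0.10)(-0.20)] = 0.0200
  C_13 = (0.00)(-0.10) − (1.00)(-0.20) = 0.2000
  C_21 = −[(-0.45)(0.80) − (-0.45)(-0.10)] = 0.4050
  C_22 = (0.75)(0.80) − (-0.45)(-0.20) = 0.5100
  C_23 = −[(0.75)(-0.10) − (-0.45)(-0.20)] = 0.1650
  C_31 = (-0.45)(-0.10) − (-0.45)(1.00) = 0.4950
  C_32 = −[(0.75)(-0.10) − (-0.45)(0.00)] = 0.0750
  C_33 = (0.75)(1.00) − (-0.45)(0.00) = 0.7500
det(I−A) = Σ_j (I−A)_1j·C_1j = (0.75)(0.7900) + (-0.45)(0.0200) + (-0.45)(0.2000) = 0.4935
adj(I−A) = Cᵀ =
  [ 0.7900   0.4050   0.4950]
  [ 0.0200   0.5100   0.0750]
  [ 0.2000   0.1650   0.7500]
(I − A)⁻¹ = adj(I−A) / det(I−A) ≈
  [   1.6008     0.8207     1.0030]
  [   0.0405     1.0334     0.1520]
  [   0.4053     0.3343     1.5198]
First solve x = (I − A)⁻¹ d = adj(I−A)·d / det(I−A); in particular x_2 = (0.0200·100 + 0.5100·70 + 0.0750·15) / 0.4935 = 38.825 / 0.4935 ≈ 78.6727.
Intermediate flow from 1 to 2: z_12 = a_12 · x_2 = 0.45 × 38.825 / 0.4935 = 17.47125 / 0.4935 ≈ 35.40.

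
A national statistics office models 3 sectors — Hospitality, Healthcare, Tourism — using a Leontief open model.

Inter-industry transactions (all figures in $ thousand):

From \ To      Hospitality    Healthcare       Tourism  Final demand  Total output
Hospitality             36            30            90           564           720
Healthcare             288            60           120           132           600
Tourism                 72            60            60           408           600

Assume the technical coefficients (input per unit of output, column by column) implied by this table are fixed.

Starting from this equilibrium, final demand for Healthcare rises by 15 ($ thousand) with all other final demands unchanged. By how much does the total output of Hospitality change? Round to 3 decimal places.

Δx_1 = 1.264

Technical coefficients a_ij = z_ij / X_j:
  a_11 = 36/720 = 0.05, a_21 = 288/720 = 0.40, a_31 = 72/720 = 0.10
  a_12 = 30/600 = 0.05, a_22 = 60/600 = 0.10, a_32 = 60/600 = 0.10
  a_13 = 90/600 = 0.15, a_23 = 120/600 = 0.20, a_33 = 60/600 = 0.10
I − A =
  [   0.95    -0.05    -0.15]
  [  -0.40     0.90    -0.20]
  [  -0.10    -0.10     0.90]
Cofactors of I−A, C_ij = (−1)^(i+j)·(minor ij) (rows/columns in the sector order above):
  C_11 = (0.90)(0.90) − (-0.20)(-0.10) = 0.7900
  C_12 = −[(-0.40)(0.90) − (-0.20)(-0.10)] = 0.3800
  C_13 = (-0.40)(-0.10) − (0.90)(-0.10) = 0.1300
  C_21 = −[(-0.05)(0.90) − (-0.15)(-0.10)] = 0.0600
  C_22 = (0.95)(0.90) − (-0.15)(-0.10) = 0.8400
  C_23 = −[(0.95)(-0.10) − (-0.05)(-0.10)] = 0.1000
  C_31 = (-0.05)(-0.20) − (-0.15)(0.90) = 0.1450
  C_32 = −[(0.95)(-0.20) − (-0.15)(-0.40)] = 0.2500
  C_33 = (0.95)(0.90) − (-0.05)(-0.40) = 0.8350
det(I−A) = Σ_j (I−A)_1j·C_1j = (0.95)(0.7900) + (-0.05)(0.3800) + (-0.15)(0.1300) = 0.7120
adj(I−A) = Cᵀ =
  [ 0.7900   0.0600   0.1450]
  [ 0.3800   0.8400   0.2500]
  [ 0.1300   0.1000   0.8350]
(I − A)⁻¹ = adj(I−A) / det(I−A) ≈
  [   1.1096     0.0843     0.2037]
  [   0.5337     1.1798     0.3511]
  [   0.1826     0.1404     1.1728]
Δx = (I − A)⁻¹ Δd with Δd having +15 in the Healthcare component and 0 elsewhere.
So Δx_1 = L_12 · (+15), where L_12 = adj(I−A)_12 / det(I−A) = 0.0600 / 0.7120.
Δx_1 = 0.0600 × (+15) / 0.7120 = 0.90 / 0.7120 ≈ 1.264.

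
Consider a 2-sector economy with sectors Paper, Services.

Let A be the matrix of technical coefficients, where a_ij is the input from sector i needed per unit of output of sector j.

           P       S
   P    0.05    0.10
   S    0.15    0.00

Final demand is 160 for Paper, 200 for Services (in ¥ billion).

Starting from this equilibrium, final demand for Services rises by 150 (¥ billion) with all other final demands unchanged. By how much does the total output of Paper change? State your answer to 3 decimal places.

Δx_P = 16.043

I − A =
  [   0.95    -0.10]
  [  -0.15     1.00]
det(I−A) = (0.95)(1.00) − (-0.10)(-0.15) = 0.9350
adj(I−A) = [[1.00, 0.10], [0.15, 0.95]]
(I − A)⁻¹ = adj(I−A) / det(I−A) ≈
  [   1.0695     0.1070]
  [   0.1604     1.0160]
Δx = (I − A)⁻¹ Δd with Δd having +150 in the Services component and 0 elsewhere.
So Δx_P = L_PS · (+150), where L_PS = adj(I−A)_PS / det(I−A) = 0.10 / 0.9350.
Δx_P = 0.10 × (+150) / 0.9350 = 15.00 / 0.9350 ≈ 16.043.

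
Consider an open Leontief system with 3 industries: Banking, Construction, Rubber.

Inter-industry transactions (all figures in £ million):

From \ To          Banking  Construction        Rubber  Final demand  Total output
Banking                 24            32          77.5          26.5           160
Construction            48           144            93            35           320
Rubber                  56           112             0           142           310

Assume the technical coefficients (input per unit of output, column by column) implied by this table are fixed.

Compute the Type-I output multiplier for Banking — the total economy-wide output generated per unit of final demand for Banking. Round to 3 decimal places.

m_1 = 4.357

Technical coefficients a_ij = z_ij / X_j:
  a_11 = 24/160 = 0.15, a_21 = 48/160 = 0.30, a_31 = 56/160 = 0.35
  a_12 = 32/320 = 0.10, a_22 = 144/320 = 0.45, a_32 = 112/320 = 0.35
  a_13 = 77.5/310 = 0.25, a_23 = 93/310 = 0.30, a_33 = 0/310 = 0.00
I − A =
  [   0.85    -0.10    -0.25]
  [  -0.30     0.55    -0.30]
  [  -0.35    -0.35     1.00]
Cofactors of I−A, C_ij = (−1)^(i+j)·(minor ij) (rows/columns in the sector order above):
  C_11 = (0.55)(1.00) − (-0.30)(-0.35) = 0.4450
  C_12 = −[(-0.30)(1.00) − (-0.30)(-0.35)] = 0.4050
  C_13 = (-0.30)(-0.35) − (0.55)(-0.35) = 0.2975
  C_21 = −[(-0.10)(1.00) − (-0.25)(-0.35)] = 0.1875
  C_22 = (0.85)(1.00) − (-0.25)(-0.35) = 0.7625
  C_23 = −[(0.85)(-0.35) − (-0.10)(-0.35)] = 0.3325
  C_31 = (-0.10)(-0.30) − (-0.25)(0.55) = 0.1675
  C_32 = −[(0.85)(-0.30) − (-0.25)(-0.30)] = 0.3300
  C_33 = (0.85)(0.55) − (-0.10)(-0.30) = 0.4375
det(I−A) = Σ_j (I−A)_1j·C_1j = (0.85)(0.4450) + (-0.10)(0.4050) + (-0.25)(0.2975) = 0.263375
adj(I−A) = Cᵀ =
  [ 0.4450   0.1875   0.1675]
  [ 0.4050   0.7625   0.3300]
  [ 0.2975   0.3325   0.4375]
(I − A)⁻¹ = adj(I−A) / det(I−A) ≈
  [   1.6896     0.7119     0.6360]
  [   1.5377     2.8951     1.2530]
  [   1.1296     1.2625     1.6611]
The output multiplier for sector j is the column-j sum of the Leontief inverse (I − A)⁻¹ = adj(I−A) / det(I−A).
Column 1 of adj(I−A): (0.4450, 0.4050, 0.2975); det(I−A) = 0.263375.
m_1 = (0.4450 + 0.4050 + 0.2975) / 0.263375 = 1.1475 / 0.263375 ≈ 4.357.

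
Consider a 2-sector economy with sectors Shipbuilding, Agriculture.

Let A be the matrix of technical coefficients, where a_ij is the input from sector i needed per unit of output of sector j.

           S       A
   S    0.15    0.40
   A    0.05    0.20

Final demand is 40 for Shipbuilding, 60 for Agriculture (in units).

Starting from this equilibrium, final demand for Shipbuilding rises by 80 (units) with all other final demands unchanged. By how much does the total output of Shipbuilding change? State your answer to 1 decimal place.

I − A =
  [   0.85    -0.40]
  [  -0.05     0.80]
det(I−A) = (0.85)(0.80) − (-0.40)(-0.05) = 0.6600
adj(I−A) = [[0.80, 0.40], [0.05, 0.85]]
(I − A)⁻¹ = adj(I−A) / det(I−A) ≈
  [   1.2121     0.6061]
  [   0.0758     1.2879]
Δx = (I − A)⁻¹ Δd with Δd having +80 in the Shipbuilding component and 0 elsewhere.
So Δx_S = L_SS · (+80), where L_SS = adj(I−A)_SS / det(I−A) = 0.80 / 0.6600.
Δx_S = 0.80 × (+80) / 0.6600 = 64.00 / 0.6600 ≈ 97.0.

Δx_S = 97.0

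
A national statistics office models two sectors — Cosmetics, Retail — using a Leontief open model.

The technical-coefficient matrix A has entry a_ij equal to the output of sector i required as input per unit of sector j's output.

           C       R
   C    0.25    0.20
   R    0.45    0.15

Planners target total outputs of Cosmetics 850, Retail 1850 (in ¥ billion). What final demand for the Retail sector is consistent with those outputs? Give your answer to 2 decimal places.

I − A =
  [   0.75    -0.20]
  [  -0.45     0.85]
d = (I − A) x:
  d_C = (+0.75)·850 + (-0.20)·1850 = 267.50
  d_R = (-0.45)·850 + (+0.85)·1850 = 1190.00

d_R = 1190.00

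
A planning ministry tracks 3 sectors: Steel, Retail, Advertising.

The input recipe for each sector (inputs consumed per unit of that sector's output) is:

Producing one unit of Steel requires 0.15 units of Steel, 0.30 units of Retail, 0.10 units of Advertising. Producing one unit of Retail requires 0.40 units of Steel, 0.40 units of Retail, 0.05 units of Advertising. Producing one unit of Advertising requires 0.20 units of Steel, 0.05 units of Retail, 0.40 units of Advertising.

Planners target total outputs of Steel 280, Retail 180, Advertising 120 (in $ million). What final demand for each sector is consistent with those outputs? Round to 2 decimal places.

d_1 = 142.00, d_2 = 18.00, d_3 = 35.00

I − A =
  [   0.85    -0.40    -0.20]
  [  -0.30     0.60    -0.05]
  [  -0.10    -0.05     0.60]
d = (I − A) x:
  d_1 = (+0.85)·280 + (-0.40)·180 + (-0.20)·120 = 142.00
  d_2 = (-0.30)·280 + (+0.60)·180 + (-0.05)·120 = 18.00
  d_3 = (-0.10)·280 + (-0.05)·180 + (+0.60)·120 = 35.00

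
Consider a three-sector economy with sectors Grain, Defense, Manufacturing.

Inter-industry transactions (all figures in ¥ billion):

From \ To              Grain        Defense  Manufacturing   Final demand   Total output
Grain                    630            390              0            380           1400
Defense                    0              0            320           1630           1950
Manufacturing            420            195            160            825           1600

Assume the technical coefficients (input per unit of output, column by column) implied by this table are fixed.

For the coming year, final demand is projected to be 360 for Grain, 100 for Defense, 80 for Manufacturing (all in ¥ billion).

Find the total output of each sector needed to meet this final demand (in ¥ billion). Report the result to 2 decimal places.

Technical coefficients a_ij = z_ij / X_j:
  a_11 = 630/1400 = 0.45, a_21 = 0/1400 = 0.00, a_31 = 420/1400 = 0.30
  a_12 = 390/1950 = 0.20, a_22 = 0/1950 = 0.00, a_32 = 195/1950 = 0.10
  a_13 = 0/1600 = 0.00, a_23 = 320/1600 = 0.20, a_33 = 160/1600 = 0.10
I − A =
  [   0.55    -0.20     0.00]
  [   0.00     1.00    -0.20]
  [  -0.30    -0.10     0.90]
Cofactors of I−A, C_ij = (−1)^(i+j)·(minor ij) (rows/columns in the sector order above):
  C_11 = (1.00)(0.90) − (-0.20)(-0.10) = 0.8800
  C_12 = −[(0.00)(0.90) − (-0.20)(-0.30)] = 0.0600
  C_13 = (0.00)(-0.10) − (1.00)(-0.30) = 0.3000
  C_21 = −[(-0.20)(0.90) − (0.00)(-0.10)] = 0.1800
  C_22 = (0.55)(0.90) − (0.00)(-0.30) = 0.4950
  C_23 = −[(0.55)(-0.10) − (-0.20)(-0.30)] = 0.1150
  C_31 = (-0.20)(-0.20) − (0.00)(1.00) = 0.0400
  C_32 = −[(0.55)(-0.20) − (0.00)(0.00)] = 0.1100
  C_33 = (0.55)(1.00) − (-0.20)(0.00) = 0.5500
det(I−A) = Σ_j (I−A)_1j·C_1j = (0.55)(0.8800) + (-0.20)(0.0600) + (0.00)(0.3000) = 0.4720
adj(I−A) = Cᵀ =
  [ 0.8800   0.1800   0.0400]
  [ 0.0600   0.4950   0.1100]
  [ 0.3000   0.1150   0.5500]
(I − A)⁻¹ = adj(I−A) / det(I−A) ≈
  [   1.8644     0.3814     0.0847]
  [   0.1271     1.0487     0.2331]
  [   0.6356     0.2436     1.1653]
x = (I − A)⁻¹ d = adj(I−A)·d / det(I−A), with det(I−A) = 0.4720:
  x_1 = (0.8800·360 + 0.1800·100 + 0.0400·80) / 0.4720 = 338.00 / 0.4720 ≈ 716.10
  x_2 = (0.0600·360 + 0.4950·100 + 0.1100·80) / 0.4720 = 79.90 / 0.4720 ≈ 169.28
  x_3 = (0.3000·360 + 0.1150·100 + 0.5500·80) / 0.4720 = 163.50 / 0.4720 ≈ 346.40

x_1 = 716.10, x_2 = 169.28, x_3 = 346.40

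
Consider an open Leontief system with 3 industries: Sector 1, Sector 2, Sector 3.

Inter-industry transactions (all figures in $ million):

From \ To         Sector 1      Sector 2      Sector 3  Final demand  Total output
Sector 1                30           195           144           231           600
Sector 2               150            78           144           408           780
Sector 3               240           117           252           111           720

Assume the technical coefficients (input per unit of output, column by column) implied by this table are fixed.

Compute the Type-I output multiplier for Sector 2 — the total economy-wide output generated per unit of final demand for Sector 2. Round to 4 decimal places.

Technical coefficients a_ij = z_ij / X_j:
  a_11 = 30/600 = 0.05, a_21 = 150/600 = 0.25, a_31 = 240/600 = 0.40
  a_12 = 195/780 = 0.25, a_22 = 78/780 = 0.10, a_32 = 117/780 = 0.15
  a_13 = 144/720 = 0.20, a_23 = 144/720 = 0.20, a_33 = 252/720 = 0.35
I − A =
  [   0.95    -0.25    -0.20]
  [  -0.25     0.90    -0.20]
  [  -0.40    -0.15     0.65]
Cofactors of I−A, C_ij = (−1)^(i+j)·(minor ij) (rows/columns in the sector order above):
  C_11 = (0.90)(0.65) − (-0.20)(-0.15) = 0.5550
  C_12 = −[(-0.25)(0.65) − (-0.20)(-0.40)] = 0.2425
  C_13 = (-0.25)(-0.15) − (0.90)(-0.40) = 0.3975
  C_21 = −[(-0.25)(0.65) − (-0.20)(-0.15)] = 0.1925
  C_22 = (0.95)(0.65) − (-0.20)(-0.40) = 0.5375
  C_23 = −[(0.95)(-0.15) − (-0.25)(-0.40)] = 0.2425
  C_31 = (-0.25)(-0.20) − (-0.20)(0.90) = 0.2300
  C_32 = −[(0.95)(-0.20) − (-0.20)(-0.25)] = 0.2400
  C_33 = (0.95)(0.90) − (-0.25)(-0.25) = 0.7925
det(I−A) = Σ_j (I−A)_1j·C_1j = (0.95)(0.5550) + (-0.25)(0.2425) + (-0.20)(0.3975) = 0.387125
adj(I−A) = Cᵀ =
  [ 0.5550   0.1925   0.2300]
  [ 0.2425   0.5375   0.2400]
  [ 0.3975   0.2425   0.7925]
(I − A)⁻¹ = adj(I−A) / det(I−A) ≈
  [   1.43365     0.49726     0.59412]
  [   0.62641     1.38844     0.61995]
  [   1.02680     0.62641     2.04714]
The output multiplier for sector j is the column-j sum of the Leontief inverse (I − A)⁻¹ = adj(I−A) / det(I−A).
Column 2 of adj(I−A): (0.1925, 0.5375, 0.2425); det(I−A) = 0.387125.
m_2 = (0.1925 + 0.5375 + 0.2425) / 0.387125 = 0.9725 / 0.387125 ≈ 2.5121.

m_2 = 2.5121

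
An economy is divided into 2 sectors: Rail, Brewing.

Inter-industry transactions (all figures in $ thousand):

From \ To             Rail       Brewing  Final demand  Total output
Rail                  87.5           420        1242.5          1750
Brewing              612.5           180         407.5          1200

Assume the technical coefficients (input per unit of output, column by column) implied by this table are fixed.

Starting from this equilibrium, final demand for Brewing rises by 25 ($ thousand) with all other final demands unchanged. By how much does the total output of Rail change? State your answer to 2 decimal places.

Technical coefficients a_ij = z_ij / X_j:
  a_RR = 87.5/1750 = 0.05, a_BR = 612.5/1750 = 0.35
  a_RB = 420/1200 = 0.35, a_BB = 180/1200 = 0.15
I − A =
  [   0.95    -0.35]
  [  -0.35     0.85]
det(I−A) = (0.95)(0.85) − (-0.35)(-0.35) = 0.6850
adj(I−A) = [[0.85, 0.35], [0.35, 0.95]]
(I − A)⁻¹ = adj(I−A) / det(I−A) ≈
  [   1.2409     0.5109]
  [   0.5109     1.3869]
Δx = (I − A)⁻¹ Δd with Δd having +25 in the Brewing component and 0 elsewhere.
So Δx_R = L_RB · (+25), where L_RB = adj(I−A)_RB / det(I−A) = 0.35 / 0.6850.
Δx_R = 0.35 × (+25) / 0.6850 = 8.75 / 0.6850 ≈ 12.77.

Δx_R = 12.77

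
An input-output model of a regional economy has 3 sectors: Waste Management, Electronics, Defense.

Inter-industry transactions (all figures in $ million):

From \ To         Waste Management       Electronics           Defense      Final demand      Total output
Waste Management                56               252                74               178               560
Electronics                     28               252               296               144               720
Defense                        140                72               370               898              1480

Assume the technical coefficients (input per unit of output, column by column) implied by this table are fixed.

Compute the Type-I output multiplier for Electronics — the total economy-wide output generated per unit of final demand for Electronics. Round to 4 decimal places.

m_E = 2.9011

Technical coefficients a_ij = z_ij / X_j:
  a_WW = 56/560 = 0.10, a_EW = 28/560 = 0.05, a_DW = 140/560 = 0.25
  a_WE = 252/720 = 0.35, a_EE = 252/720 = 0.35, a_DE = 72/720 = 0.10
  a_WD = 74/1480 = 0.05, a_ED = 296/1480 = 0.20, a_DD = 370/1480 = 0.25
I − A =
  [   0.90    -0.35    -0.05]
  [  -0.05     0.65    -0.20]
  [  -0.25    -0.10     0.75]
Cofactors of I−A, C_ij = (−1)^(i+j)·(minor ij) (rows/columns in the sector order above):
  C_11 = (0.65)(0.75) − (-0.20)(-0.10) = 0.4675
  C_12 = −[(-0.05)(0.75) − (-0.20)(-0.25)] = 0.0875
  C_13 = (-0.05)(-0.10) − (0.65)(-0.25) = 0.1675
  C_21 = −[(-0.35)(0.75) − (-0.05)(-0.10)] = 0.2675
  C_22 = (0.90)(0.75) − (-0.05)(-0.25) = 0.6625
  C_23 = −[(0.90)(-0.10) − (-0.35)(-0.25)] = 0.1775
  C_31 = (-0.35)(-0.20) − (-0.05)(0.65) = 0.1025
  C_32 = −[(0.90)(-0.20) − (-0.05)(-0.05)] = 0.1825
  C_33 = (0.90)(0.65) − (-0.35)(-0.05) = 0.5675
det(I−A) = Σ_j (I−A)_1j·C_1j = (0.90)(0.4675) + (-0.35)(0.0875) + (-0.05)(0.1675) = 0.38175
adj(I−A) = Cᵀ =
  [ 0.4675   0.2675   0.1025]
  [ 0.0875   0.6625   0.1825]
  [ 0.1675   0.1775   0.5675]
(I − A)⁻¹ = adj(I−A) / det(I−A) ≈
  [   1.22462     0.70072     0.26850]
  [   0.22921     1.73543     0.47806]
  [   0.43877     0.46496     1.48657]
The output multiplier for sector j is the column-j sum of the Leontief inverse (I − A)⁻¹ = adj(I−A) / det(I−A).
Column E of adj(I−A): (0.2675, 0.6625, 0.1775); det(I−A) = 0.38175.
m_E = (0.2675 + 0.6625 + 0.1775) / 0.38175 = 1.1075 / 0.38175 ≈ 2.9011.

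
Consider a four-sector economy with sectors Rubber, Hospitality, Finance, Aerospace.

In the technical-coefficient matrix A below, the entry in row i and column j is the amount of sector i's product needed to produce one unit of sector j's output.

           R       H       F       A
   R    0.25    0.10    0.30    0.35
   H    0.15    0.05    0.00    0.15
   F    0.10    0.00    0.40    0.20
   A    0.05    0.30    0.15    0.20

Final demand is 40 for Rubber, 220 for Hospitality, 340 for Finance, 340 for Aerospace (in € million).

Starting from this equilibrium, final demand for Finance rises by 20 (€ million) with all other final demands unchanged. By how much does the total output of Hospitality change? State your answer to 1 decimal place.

I − A =
  [   0.75    -0.10    -0.30    -0.35]
  [  -0.15     0.95     0.00    -0.15]
  [  -0.10     0.00     0.60    -0.20]
  [  -0.05    -0.30    -0.15     0.80]
Compute the cofactors C_ij = (−1)^(i+j)·(3×3 minor ij) of I−A; the adjugate is their transpose:
adj(I−A) = Cᵀ =
  [ 0.400500   0.126000   0.266625   0.265500]
  [ 0.074250   0.294750   0.063000   0.103500]
  [ 0.090000   0.064500   0.491125   0.174250]
  [ 0.069750   0.130500   0.132375   0.390000]
det(I−A) = Σ_j (I−A)_1j·C_1j = (0.75)(0.400500) + (-0.10)(0.074250) + (-0.30)(0.090000) + (-0.35)(0.069750) = 0.2415375
(I − A)⁻¹ = adj(I−A) / det(I−A) ≈
  [   1.6581     0.5217     1.1039     1.0992]
  [   0.3074     1.2203     0.2608     0.4285]
  [   0.3726     0.2670     2.0333     0.7214]
  [   0.2888     0.5403     0.5481     1.6147]
Δx = (I − A)⁻¹ Δd with Δd having +20 in the Finance component and 0 elsewhere.
So Δx_H = L_HF · (+20), where L_HF = adj(I−A)_HF / det(I−A) = 0.063000 / 0.2415375.
Δx_H = 0.063000 × (+20) / 0.2415375 = 1.26 / 0.2415375 ≈ 5.2.

Δx_H = 5.2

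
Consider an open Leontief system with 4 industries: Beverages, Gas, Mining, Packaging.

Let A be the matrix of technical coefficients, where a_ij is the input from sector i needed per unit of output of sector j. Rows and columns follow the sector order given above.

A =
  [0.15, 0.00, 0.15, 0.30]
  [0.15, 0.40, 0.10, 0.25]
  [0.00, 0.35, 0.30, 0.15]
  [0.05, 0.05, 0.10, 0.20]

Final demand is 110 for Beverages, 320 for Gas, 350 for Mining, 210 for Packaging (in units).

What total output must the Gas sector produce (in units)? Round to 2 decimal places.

I − A =
  [   0.85     0.00    -0.15    -0.30]
  [  -0.15     0.60    -0.10    -0.25]
  [   0.00    -0.35     0.70    -0.15]
  [  -0.05    -0.05    -0.10     0.80]
Compute the cofactors C_ij = (−1)^(i+j)·(3×3 minor ij) of I−A; the adjugate is their transpose:
adj(I−A) = Cᵀ =
  [ 0.280750   0.064125   0.089625   0.142125]
  [ 0.091250   0.451625   0.112125   0.196375]
  [ 0.052000   0.239125   0.386125   0.166625]
  [ 0.029750   0.062125   0.060875   0.319375]
det(I−A) = Σ_j (I−A)_1j·C_1j = (0.85)(0.280750) + (0.00)(0.091250) + (-0.15)(0.052000) + (-0.30)(0.029750) = 0.2219125
(I − A)⁻¹ = adj(I−A) / det(I−A) ≈
  [   1.2651     0.2890     0.4039     0.6405]
  [   0.4112     2.0351     0.5053     0.8849]
  [   0.2343     1.0776     1.7400     0.7509]
  [   0.1341     0.2800     0.2743     1.4392]
x = (I − A)⁻¹ d = adj(I−A)·d / det(I−A), with det(I−A) = 0.2219125:
  x_1 = (0.280750·110 + 0.064125·320 + 0.089625·350 + 0.142125·210) / 0.2219125 = 112.6175 / 0.2219125 ≈ 507.49
  x_2 = (0.091250·110 + 0.451625·320 + 0.112125·350 + 0.196375·210) / 0.2219125 = 235.04 / 0.2219125 ≈ 1059.16
  x_3 = (0.052000·110 + 0.239125·320 + 0.386125·350 + 0.166625·210) / 0.2219125 = 252.375 / 0.2219125 ≈ 1137.27
  x_4 = (0.029750·110 + 0.062125·320 + 0.060875·350 + 0.319375·210) / 0.2219125 = 111.5275 / 0.2219125 ≈ 502.57

x_2 = 1059.16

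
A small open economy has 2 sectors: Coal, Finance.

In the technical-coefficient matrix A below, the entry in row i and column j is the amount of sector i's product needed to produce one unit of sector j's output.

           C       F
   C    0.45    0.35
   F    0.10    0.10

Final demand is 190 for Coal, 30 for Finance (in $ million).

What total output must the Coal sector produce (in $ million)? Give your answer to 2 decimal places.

x_C = 394.57

I − A =
  [   0.55    -0.35]
  [  -0.10     0.90]
det(I−A) = (0.55)(0.90) − (-0.35)(-0.10) = 0.4600
adj(I−A) = [[0.90, 0.35], [0.10, 0.55]]
(I − A)⁻¹ = adj(I−A) / det(I−A) ≈
  [   1.9565     0.7609]
  [   0.2174     1.1957]
x = (I − A)⁻¹ d = adj(I−A)·d / det(I−A), with det(I−A) = 0.4600:
  x_C = (0.90·190 + 0.35·30) / 0.4600 = 181.50 / 0.4600 ≈ 394.57
  x_F = (0.10·190 + 0.55·30) / 0.4600 = 35.50 / 0.4600 ≈ 77.17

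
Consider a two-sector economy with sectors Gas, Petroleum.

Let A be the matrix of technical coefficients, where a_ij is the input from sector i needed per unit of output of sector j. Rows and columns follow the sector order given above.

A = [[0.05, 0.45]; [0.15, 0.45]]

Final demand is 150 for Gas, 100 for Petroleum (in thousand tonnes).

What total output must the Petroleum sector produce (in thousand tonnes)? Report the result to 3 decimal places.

x_2 = 258.242

I − A =
  [   0.95    -0.45]
  [  -0.15     0.55]
det(I−A) = (0.95)(0.55) − (-0.45)(-0.15) = 0.4550
adj(I−A) = [[0.55, 0.45], [0.15, 0.95]]
(I − A)⁻¹ = adj(I−A) / det(I−A) ≈
  [   1.2088     0.9890]
  [   0.3297     2.0879]
x = (I − A)⁻¹ d = adj(I−A)·d / det(I−A), with det(I−A) = 0.4550:
  x_1 = (0.55·150 + 0.45·100) / 0.4550 = 127.50 / 0.4550 ≈ 280.220
  x_2 = (0.15·150 + 0.95·100) / 0.4550 = 117.50 / 0.4550 ≈ 258.242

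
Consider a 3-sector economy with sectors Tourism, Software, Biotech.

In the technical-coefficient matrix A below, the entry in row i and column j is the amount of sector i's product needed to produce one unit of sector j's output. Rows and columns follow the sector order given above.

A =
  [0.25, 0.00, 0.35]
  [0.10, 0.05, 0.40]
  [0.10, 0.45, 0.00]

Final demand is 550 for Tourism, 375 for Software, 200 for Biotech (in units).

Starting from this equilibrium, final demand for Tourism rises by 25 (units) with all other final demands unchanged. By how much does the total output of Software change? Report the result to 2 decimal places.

I − A =
  [   0.75     0.00    -0.35]
  [  -0.10     0.95    -0.40]
  [  -0.10    -0.45     1.00]
Cofactors of I−A, C_ij = (−1)^(i+j)·(minor ij) (rows/columns in the sector order above):
  C_11 = (0.95)(1.00) − (-0.40)(-0.45) = 0.7700
  C_12 = −[(-0.10)(1.00) − (-0.40)(-0.10)] = 0.1400
  C_13 = (-0.10)(-0.45) − (0.95)(-0.10) = 0.1400
  C_21 = −[(0.00)(1.00) − (-0.35)(-0.45)] = 0.1575
  C_22 = (0.75)(1.00) − (-0.35)(-0.10) = 0.7150
  C_23 = −[(0.75)(-0.45) − (0.00)(-0.10)] = 0.3375
  C_31 = (0.00)(-0.40) − (-0.35)(0.95) = 0.3325
  C_32 = −[(0.75)(-0.40) − (-0.35)(-0.10)] = 0.3350
  C_33 = (0.75)(0.95) − (0.00)(-0.10) = 0.7125
det(I−A) = Σ_j (I−A)_1j·C_1j = (0.75)(0.7700) + (0.00)(0.1400) + (-0.35)(0.1400) = 0.5285
adj(I−A) = Cᵀ =
  [ 0.7700   0.1575   0.3325]
  [ 0.1400   0.7150   0.3350]
  [ 0.1400   0.3375   0.7125]
(I − A)⁻¹ = adj(I−A) / det(I−A) ≈
  [   1.4570     0.2980     0.6291]
  [   0.2649     1.3529     0.6339]
  [   0.2649     0.6386     1.3482]
Δx = (I − A)⁻¹ Δd with Δd having +25 in the Tourism component and 0 elsewhere.
So Δx_S = L_ST · (+25), where L_ST = adj(I−A)_ST / det(I−A) = 0.1400 / 0.5285.
Δx_S = 0.1400 × (+25) / 0.5285 = 3.50 / 0.5285 ≈ 6.62.

Δx_S = 6.62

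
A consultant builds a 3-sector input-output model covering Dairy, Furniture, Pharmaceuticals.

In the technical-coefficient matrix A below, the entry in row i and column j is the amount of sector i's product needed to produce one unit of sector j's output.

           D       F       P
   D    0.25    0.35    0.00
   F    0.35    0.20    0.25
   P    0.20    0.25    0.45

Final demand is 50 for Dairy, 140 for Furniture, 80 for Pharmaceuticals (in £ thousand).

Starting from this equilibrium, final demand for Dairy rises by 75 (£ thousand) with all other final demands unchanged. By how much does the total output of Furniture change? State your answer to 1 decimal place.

I − A =
  [   0.75    -0.35     0.00]
  [  -0.35     0.80    -0.25]
  [  -0.20    -0.25     0.55]
Cofactors of I−A, C_ij = (−1)^(i+j)·(minor ij) (rows/columns in the sector order above):
  C_11 = (0.80)(0.55) − (-0.25)(-0.25) = 0.3775
  C_12 = −[(-0.35)(0.55) − (-0.25)(-0.20)] = 0.2425
  C_13 = (-0.35)(-0.25) − (0.80)(-0.20) = 0.2475
  C_21 = −[(-0.35)(0.55) − (0.00)(-0.25)] = 0.1925
  C_22 = (0.75)(0.55) − (0.00)(-0.20) = 0.4125
  C_23 = −[(0.75)(-0.25) − (-0.35)(-0.20)] = 0.2575
  C_31 = (-0.35)(-0.25) − (0.00)(0.80) = 0.0875
  C_32 = −[(0.75)(-0.25) − (0.00)(-0.35)] = 0.1875
  C_33 = (0.75)(0.80) − (-0.35)(-0.35) = 0.4775
det(I−A) = Σ_j (I−A)_1j·C_1j = (0.75)(0.3775) + (-0.35)(0.2425) + (0.00)(0.2475) = 0.19825
adj(I−A) = Cᵀ =
  [ 0.3775   0.1925   0.0875]
  [ 0.2425   0.4125   0.1875]
  [ 0.2475   0.2575   0.4775]
(I − A)⁻¹ = adj(I−A) / det(I−A) ≈
  [   1.9042     0.9710     0.4414]
  [   1.2232     2.0807     0.9458]
  [   1.2484     1.2989     2.4086]
Δx = (I − A)⁻¹ Δd with Δd having +75 in the Dairy component and 0 elsewhere.
So Δx_F = L_FD · (+75), where L_FD = adj(I−A)_FD / det(I−A) = 0.2425 / 0.19825.
Δx_F = 0.2425 × (+75) / 0.19825 = 18.1875 / 0.19825 ≈ 91.7.

Δx_F = 91.7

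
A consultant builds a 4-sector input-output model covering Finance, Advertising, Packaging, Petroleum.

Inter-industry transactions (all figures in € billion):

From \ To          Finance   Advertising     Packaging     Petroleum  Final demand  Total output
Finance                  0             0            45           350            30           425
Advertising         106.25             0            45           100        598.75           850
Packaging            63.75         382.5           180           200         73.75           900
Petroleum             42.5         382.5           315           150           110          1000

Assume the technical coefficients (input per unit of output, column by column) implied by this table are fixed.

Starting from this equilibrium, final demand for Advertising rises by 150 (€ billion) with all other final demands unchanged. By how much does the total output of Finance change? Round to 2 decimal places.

Δx_1 = 71.52

Technical coefficients a_ij = z_ij / X_j:
  a_11 = 0/425 = 0.00, a_21 = 106.25/425 = 0.25, a_31 = 63.75/425 = 0.15, a_41 = 42.5/425 = 0.10
  a_12 = 0/850 = 0.00, a_22 = 0/850 = 0.00, a_32 = 382.5/850 = 0.45, a_42 = 382.5/850 = 0.45
  a_13 = 45/900 = 0.05, a_23 = 45/900 = 0.05, a_33 = 180/900 = 0.20, a_43 = 315/900 = 0.35
  a_14 = 350/1000 = 0.35, a_24 = 100/1000 = 0.10, a_34 = 200/1000 = 0.20, a_44 = 150/1000 = 0.15
I − A =
  [   1.00     0.00    -0.05    -0.35]
  [  -0.25     1.00    -0.05    -0.10]
  [  -0.15    -0.45     0.80    -0.20]
  [  -0.10    -0.45    -0.35     0.85]
Compute the cofactors C_ij = (−1)^(i+j)·(3×3 minor ij) of I−A; the adjugate is their transpose:
adj(I−A) = Cᵀ =
  [ 0.534625   0.204750   0.170625   0.284375]
  [ 0.173125   0.556250   0.117500   0.164375]
  [ 0.263375   0.480375   0.730625   0.336875]
  [ 0.263000   0.516375   0.383125   0.764375]
det(I−A) = Σ_j (I−A)_1j·C_1j = (1.00)(0.534625) + (0.00)(0.173125) + (-0.05)(0.263375) + (-0.35)(0.263000) = 0.42940625
(I − A)⁻¹ = adj(I−A) / det(I−A) ≈
  [   1.2450     0.4768     0.3974     0.6623]
  [   0.4032     1.2954     0.2736     0.3828]
  [   0.6133     1.1187     1.7015     0.7845]
  [   0.6125     1.2025     0.8922     1.7801]
Δx = (I − A)⁻¹ Δd with Δd having +150 in the Advertising component and 0 elsewhere.
So Δx_1 = L_12 · (+150), where L_12 = adj(I−A)_12 / det(I−A) = 0.204750 / 0.42940625.
Δx_1 = 0.204750 × (+150) / 0.42940625 = 30.7125 / 0.42940625 ≈ 71.52.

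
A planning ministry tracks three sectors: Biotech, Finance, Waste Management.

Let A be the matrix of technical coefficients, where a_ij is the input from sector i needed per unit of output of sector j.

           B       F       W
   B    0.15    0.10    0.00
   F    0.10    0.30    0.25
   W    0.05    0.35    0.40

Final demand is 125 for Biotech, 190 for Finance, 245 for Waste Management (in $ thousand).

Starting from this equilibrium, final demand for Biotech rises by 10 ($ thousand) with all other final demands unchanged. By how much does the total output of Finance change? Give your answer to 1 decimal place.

Δx_F = 2.6

I − A =
  [   0.85    -0.10     0.00]
  [  -0.10     0.70    -0.25]
  [  -0.05    -0.35     0.60]
Cofactors of I−A, C_ij = (−1)^(i+j)·(minor ij) (rows/columns in the sector order above):
  C_11 = (0.70)(0.60) − (-0.25)(-0.35) = 0.3325
  C_12 = −[(-0.10)(0.60) − (-0.25)(-0.05)] = 0.0725
  C_13 = (-0.10)(-0.35) − (0.70)(-0.05) = 0.0700
  C_21 = −[(-0.10)(0.60) − (0.00)(-0.35)] = 0.0600
  C_22 = (0.85)(0.60) − (0.00)(-0.05) = 0.5100
  C_23 = −[(0.85)(-0.35) − (-0.10)(-0.05)] = 0.3025
  C_31 = (-0.10)(-0.25) − (0.00)(0.70) = 0.0250
  C_32 = −[(0.85)(-0.25) − (0.00)(-0.10)] = 0.2125
  C_33 = (0.85)(0.70) − (-0.10)(-0.10) = 0.5850
det(I−A) = Σ_j (I−A)_1j·C_1j = (0.85)(0.3325) + (-0.10)(0.0725) + (0.00)(0.0700) = 0.275375
adj(I−A) = Cᵀ =
  [ 0.3325   0.0600   0.0250]
  [ 0.0725   0.5100   0.2125]
  [ 0.0700   0.3025   0.5850]
(I − A)⁻¹ = adj(I−A) / det(I−A) ≈
  [   1.2074     0.2179     0.0908]
  [   0.2633     1.8520     0.7717]
  [   0.2542     1.0985     2.1244]
Δx = (I − A)⁻¹ Δd with Δd having +10 in the Biotech component and 0 elsewhere.
So Δx_F = L_FB · (+10), where L_FB = adj(I−A)_FB / det(I−A) = 0.0725 / 0.275375.
Δx_F = 0.0725 × (+10) / 0.275375 = 0.725 / 0.275375 ≈ 2.6.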